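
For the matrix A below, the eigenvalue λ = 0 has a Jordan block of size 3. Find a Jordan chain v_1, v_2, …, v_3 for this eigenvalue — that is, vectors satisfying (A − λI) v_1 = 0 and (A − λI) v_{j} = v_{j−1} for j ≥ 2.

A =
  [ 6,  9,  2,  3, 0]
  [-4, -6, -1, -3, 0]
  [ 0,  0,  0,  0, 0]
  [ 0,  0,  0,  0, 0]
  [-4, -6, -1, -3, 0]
A Jordan chain for λ = 0 of length 3:
v_1 = (3, -2, 0, 0, -2)ᵀ
v_2 = (2, -1, 0, 0, -1)ᵀ
v_3 = (0, 0, 1, 0, 0)ᵀ

Let N = A − (0)·I. We want v_3 with N^3 v_3 = 0 but N^2 v_3 ≠ 0; then v_{j-1} := N · v_j for j = 3, …, 2.

Pick v_3 = (0, 0, 1, 0, 0)ᵀ.
Then v_2 = N · v_3 = (2, -1, 0, 0, -1)ᵀ.
Then v_1 = N · v_2 = (3, -2, 0, 0, -2)ᵀ.

Sanity check: (A − (0)·I) v_1 = (0, 0, 0, 0, 0)ᵀ = 0. ✓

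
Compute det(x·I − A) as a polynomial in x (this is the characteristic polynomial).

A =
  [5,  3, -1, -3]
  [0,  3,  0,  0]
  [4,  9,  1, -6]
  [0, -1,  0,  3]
x^4 - 12*x^3 + 54*x^2 - 108*x + 81

Expanding det(x·I − A) (e.g. by cofactor expansion or by noting that A is similar to its Jordan form J, which has the same characteristic polynomial as A) gives
  χ_A(x) = x^4 - 12*x^3 + 54*x^2 - 108*x + 81
which factors as (x - 3)^4. The eigenvalues (with algebraic multiplicities) are λ = 3 with multiplicity 4.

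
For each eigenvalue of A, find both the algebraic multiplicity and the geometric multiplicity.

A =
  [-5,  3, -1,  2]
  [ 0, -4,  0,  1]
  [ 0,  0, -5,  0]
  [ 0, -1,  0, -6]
λ = -5: alg = 4, geom = 2

Step 1 — factor the characteristic polynomial to read off the algebraic multiplicities:
  χ_A(x) = (x + 5)^4

Step 2 — compute geometric multiplicities via the rank-nullity identity g(λ) = n − rank(A − λI):
  rank(A − (-5)·I) = 2, so dim ker(A − (-5)·I) = n − 2 = 2

Summary:
  λ = -5: algebraic multiplicity = 4, geometric multiplicity = 2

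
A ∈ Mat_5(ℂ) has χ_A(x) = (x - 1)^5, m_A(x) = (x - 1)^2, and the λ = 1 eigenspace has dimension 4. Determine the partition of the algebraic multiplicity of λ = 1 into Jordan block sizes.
Block sizes for λ = 1: [2, 1, 1, 1]

Step 1 — from the characteristic polynomial, algebraic multiplicity of λ = 1 is 5. From dim ker(A − (1)·I) = 4, there are exactly 4 Jordan blocks for λ = 1.
Step 2 — from the minimal polynomial, the factor (x − 1)^2 tells us the largest block for λ = 1 has size 2.
Step 3 — with total size 5, 4 blocks, and largest block 2, the block sizes (in nonincreasing order) are [2, 1, 1, 1].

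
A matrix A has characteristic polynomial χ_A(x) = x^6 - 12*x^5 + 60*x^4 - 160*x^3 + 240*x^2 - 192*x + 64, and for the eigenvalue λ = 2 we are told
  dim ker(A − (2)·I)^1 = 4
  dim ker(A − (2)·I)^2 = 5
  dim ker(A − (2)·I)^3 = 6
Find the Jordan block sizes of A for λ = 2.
Block sizes for λ = 2: [3, 1, 1, 1]

From the dimensions of kernels of powers, the number of Jordan blocks of size at least j is d_j − d_{j−1} where d_j = dim ker(N^j) (with d_0 = 0). Computing the differences gives [4, 1, 1].
The number of blocks of size exactly k is (#blocks of size ≥ k) − (#blocks of size ≥ k + 1), so the partition is: 3 block(s) of size 1, 1 block(s) of size 3.
In nonincreasing order the block sizes are [3, 1, 1, 1].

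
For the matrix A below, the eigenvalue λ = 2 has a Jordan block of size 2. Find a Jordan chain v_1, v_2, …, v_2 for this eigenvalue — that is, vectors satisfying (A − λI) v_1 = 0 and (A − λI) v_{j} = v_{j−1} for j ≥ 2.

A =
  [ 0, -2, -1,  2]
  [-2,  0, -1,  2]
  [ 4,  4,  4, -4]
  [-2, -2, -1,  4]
A Jordan chain for λ = 2 of length 2:
v_1 = (-2, -2, 4, -2)ᵀ
v_2 = (1, 0, 0, 0)ᵀ

Let N = A − (2)·I. We want v_2 with N^2 v_2 = 0 but N^1 v_2 ≠ 0; then v_{j-1} := N · v_j for j = 2, …, 2.

Pick v_2 = (1, 0, 0, 0)ᵀ.
Then v_1 = N · v_2 = (-2, -2, 4, -2)ᵀ.

Sanity check: (A − (2)·I) v_1 = (0, 0, 0, 0)ᵀ = 0. ✓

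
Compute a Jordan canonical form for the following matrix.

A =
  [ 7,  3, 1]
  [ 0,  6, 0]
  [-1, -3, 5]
J_2(6) ⊕ J_1(6)

The characteristic polynomial is
  det(x·I − A) = x^3 - 18*x^2 + 108*x - 216 = (x - 6)^3

Eigenvalues and multiplicities (the geometric multiplicity of λ is n − rank(A − λI), which equals the number of Jordan blocks for λ):
  λ = 6: algebraic multiplicity = 3, geometric multiplicity = 2

Determining the block sizes for each eigenvalue:
  λ = 6: 2 blocks summing to 3 forces exactly one block of size 2 and the rest size 1 → block sizes [2, 1]

Assembling the blocks gives a Jordan form
J =
  [6, 1, 0]
  [0, 6, 0]
  [0, 0, 6]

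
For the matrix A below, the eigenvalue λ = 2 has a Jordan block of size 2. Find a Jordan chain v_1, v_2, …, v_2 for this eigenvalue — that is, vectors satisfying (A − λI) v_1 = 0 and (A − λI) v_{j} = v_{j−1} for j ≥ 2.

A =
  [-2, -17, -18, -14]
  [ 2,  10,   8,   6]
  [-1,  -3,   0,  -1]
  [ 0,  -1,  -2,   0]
A Jordan chain for λ = 2 of length 2:
v_1 = (-4, 2, -1, 0)ᵀ
v_2 = (1, 0, 0, 0)ᵀ

Let N = A − (2)·I. We want v_2 with N^2 v_2 = 0 but N^1 v_2 ≠ 0; then v_{j-1} := N · v_j for j = 2, …, 2.

Pick v_2 = (1, 0, 0, 0)ᵀ.
Then v_1 = N · v_2 = (-4, 2, -1, 0)ᵀ.

Sanity check: (A − (2)·I) v_1 = (0, 0, 0, 0)ᵀ = 0. ✓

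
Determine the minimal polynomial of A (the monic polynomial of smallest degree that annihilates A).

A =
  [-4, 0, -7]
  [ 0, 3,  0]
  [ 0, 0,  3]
x^2 + x - 12

The characteristic polynomial is χ_A(x) = (x - 3)^2*(x + 4), so the eigenvalues are known. The minimal polynomial is
  m_A(x) = Π_λ (x − λ)^{k_λ}
where k_λ is the size of the *largest* Jordan block for λ (equivalently, the smallest k with (A − λI)^k v = 0 for every generalised eigenvector v of λ).

  λ = -4: largest Jordan block has size 1, contributing (x + 4)
  λ = 3: largest Jordan block has size 1, contributing (x − 3)

So m_A(x) = (x - 3)*(x + 4) = x^2 + x - 12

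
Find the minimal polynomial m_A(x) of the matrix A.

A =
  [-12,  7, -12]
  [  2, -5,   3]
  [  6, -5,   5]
x^3 + 12*x^2 + 48*x + 64

The characteristic polynomial is χ_A(x) = (x + 4)^3, so the eigenvalues are known. The minimal polynomial is
  m_A(x) = Π_λ (x − λ)^{k_λ}
where k_λ is the size of the *largest* Jordan block for λ (equivalently, the smallest k with (A − λI)^k v = 0 for every generalised eigenvector v of λ).

  λ = -4: largest Jordan block has size 3, contributing (x + 4)^3

So m_A(x) = (x + 4)^3 = x^3 + 12*x^2 + 48*x + 64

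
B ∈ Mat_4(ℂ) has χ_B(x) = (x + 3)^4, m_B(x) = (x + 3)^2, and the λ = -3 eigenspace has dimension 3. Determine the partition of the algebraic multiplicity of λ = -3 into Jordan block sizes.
Block sizes for λ = -3: [2, 1, 1]

Step 1 — from the characteristic polynomial, algebraic multiplicity of λ = -3 is 4. From dim ker(B − (-3)·I) = 3, there are exactly 3 Jordan blocks for λ = -3.
Step 2 — from the minimal polynomial, the factor (x + 3)^2 tells us the largest block for λ = -3 has size 2.
Step 3 — with total size 4, 3 blocks, and largest block 2, the block sizes (in nonincreasing order) are [2, 1, 1].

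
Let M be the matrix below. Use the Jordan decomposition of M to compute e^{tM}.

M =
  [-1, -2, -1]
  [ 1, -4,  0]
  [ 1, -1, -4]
e^{tM} =
  [t^2*exp(-3*t)/2 + 2*t*exp(-3*t) + exp(-3*t), -t^2*exp(-3*t)/2 - 2*t*exp(-3*t), -t^2*exp(-3*t)/2 - t*exp(-3*t)]
  [t^2*exp(-3*t)/2 + t*exp(-3*t), -t^2*exp(-3*t)/2 - t*exp(-3*t) + exp(-3*t), -t^2*exp(-3*t)/2]
  [t*exp(-3*t), -t*exp(-3*t), -t*exp(-3*t) + exp(-3*t)]

Strategy: write M = P · J · P⁻¹ where J is a Jordan canonical form, so e^{tM} = P · e^{tJ} · P⁻¹, and e^{tJ} can be computed block-by-block.

M has Jordan form
J =
  [-3,  1,  0]
  [ 0, -3,  1]
  [ 0,  0, -3]
(up to reordering of blocks).

Per-block formulas:
  For a 3×3 Jordan block J_3(-3): exp(t · J_3(-3)) = e^(-3t)·(I + t·N + (t^2/2)·N^2), where N is the 3×3 nilpotent shift.

After assembling e^{tJ} and conjugating by P, we get:

e^{tM} =
  [t^2*exp(-3*t)/2 + 2*t*exp(-3*t) + exp(-3*t), -t^2*exp(-3*t)/2 - 2*t*exp(-3*t), -t^2*exp(-3*t)/2 - t*exp(-3*t)]
  [t^2*exp(-3*t)/2 + t*exp(-3*t), -t^2*exp(-3*t)/2 - t*exp(-3*t) + exp(-3*t), -t^2*exp(-3*t)/2]
  [t*exp(-3*t), -t*exp(-3*t), -t*exp(-3*t) + exp(-3*t)]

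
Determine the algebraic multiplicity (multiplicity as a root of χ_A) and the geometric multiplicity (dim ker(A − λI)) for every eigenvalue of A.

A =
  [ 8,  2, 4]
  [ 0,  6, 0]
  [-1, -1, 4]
λ = 6: alg = 3, geom = 2

Step 1 — factor the characteristic polynomial to read off the algebraic multiplicities:
  χ_A(x) = (x - 6)^3

Step 2 — compute geometric multiplicities via the rank-nullity identity g(λ) = n − rank(A − λI):
  rank(A − (6)·I) = 1, so dim ker(A − (6)·I) = n − 1 = 2

Summary:
  λ = 6: algebraic multiplicity = 3, geometric multiplicity = 2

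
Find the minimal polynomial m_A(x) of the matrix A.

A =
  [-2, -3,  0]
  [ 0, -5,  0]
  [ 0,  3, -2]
x^2 + 7*x + 10

The characteristic polynomial is χ_A(x) = (x + 2)^2*(x + 5), so the eigenvalues are known. The minimal polynomial is
  m_A(x) = Π_λ (x − λ)^{k_λ}
where k_λ is the size of the *largest* Jordan block for λ (equivalently, the smallest k with (A − λI)^k v = 0 for every generalised eigenvector v of λ).

  λ = -5: largest Jordan block has size 1, contributing (x + 5)
  λ = -2: largest Jordan block has size 1, contributing (x + 2)

So m_A(x) = (x + 2)*(x + 5) = x^2 + 7*x + 10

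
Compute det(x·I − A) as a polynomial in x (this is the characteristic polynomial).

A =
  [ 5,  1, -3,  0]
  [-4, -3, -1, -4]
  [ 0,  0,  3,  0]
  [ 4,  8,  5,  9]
x^4 - 14*x^3 + 72*x^2 - 162*x + 135

Expanding det(x·I − A) (e.g. by cofactor expansion or by noting that A is similar to its Jordan form J, which has the same characteristic polynomial as A) gives
  χ_A(x) = x^4 - 14*x^3 + 72*x^2 - 162*x + 135
which factors as (x - 5)*(x - 3)^3. The eigenvalues (with algebraic multiplicities) are λ = 3 with multiplicity 3, λ = 5 with multiplicity 1.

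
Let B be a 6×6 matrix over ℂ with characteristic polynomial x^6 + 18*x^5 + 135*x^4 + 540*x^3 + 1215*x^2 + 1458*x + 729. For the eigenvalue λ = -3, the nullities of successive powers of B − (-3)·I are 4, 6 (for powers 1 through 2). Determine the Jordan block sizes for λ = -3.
Block sizes for λ = -3: [2, 2, 1, 1]

From the dimensions of kernels of powers, the number of Jordan blocks of size at least j is d_j − d_{j−1} where d_j = dim ker(N^j) (with d_0 = 0). Computing the differences gives [4, 2].
The number of blocks of size exactly k is (#blocks of size ≥ k) − (#blocks of size ≥ k + 1), so the partition is: 2 block(s) of size 1, 2 block(s) of size 2.
In nonincreasing order the block sizes are [2, 2, 1, 1].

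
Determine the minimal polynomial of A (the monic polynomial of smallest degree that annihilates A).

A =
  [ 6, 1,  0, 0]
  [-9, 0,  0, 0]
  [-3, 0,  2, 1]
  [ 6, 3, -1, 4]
x^2 - 6*x + 9

The characteristic polynomial is χ_A(x) = (x - 3)^4, so the eigenvalues are known. The minimal polynomial is
  m_A(x) = Π_λ (x − λ)^{k_λ}
where k_λ is the size of the *largest* Jordan block for λ (equivalently, the smallest k with (A − λI)^k v = 0 for every generalised eigenvector v of λ).

  λ = 3: largest Jordan block has size 2, contributing (x − 3)^2

So m_A(x) = (x - 3)^2 = x^2 - 6*x + 9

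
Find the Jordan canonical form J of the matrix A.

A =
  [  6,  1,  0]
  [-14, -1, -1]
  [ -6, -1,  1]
J_3(2)

The characteristic polynomial is
  det(x·I − A) = x^3 - 6*x^2 + 12*x - 8 = (x - 2)^3

Eigenvalues and multiplicities (the geometric multiplicity of λ is n − rank(A − λI), which equals the number of Jordan blocks for λ):
  λ = 2: algebraic multiplicity = 3, geometric multiplicity = 1

Determining the block sizes for each eigenvalue:
  λ = 2: one block (gm = 1), so the single block has size am = 3 → block sizes [3]

Assembling the blocks gives a Jordan form
J =
  [2, 1, 0]
  [0, 2, 1]
  [0, 0, 2]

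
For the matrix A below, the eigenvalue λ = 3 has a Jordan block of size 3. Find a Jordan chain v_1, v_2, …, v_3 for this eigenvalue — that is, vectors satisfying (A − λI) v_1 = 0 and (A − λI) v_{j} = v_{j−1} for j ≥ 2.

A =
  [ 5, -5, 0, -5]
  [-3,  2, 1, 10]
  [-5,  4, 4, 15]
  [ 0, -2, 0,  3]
A Jordan chain for λ = 3 of length 3:
v_1 = (5, 0, -5, 2)ᵀ
v_2 = (-5, -1, 4, -2)ᵀ
v_3 = (0, 1, 0, 0)ᵀ

Let N = A − (3)·I. We want v_3 with N^3 v_3 = 0 but N^2 v_3 ≠ 0; then v_{j-1} := N · v_j for j = 3, …, 2.

Pick v_3 = (0, 1, 0, 0)ᵀ.
Then v_2 = N · v_3 = (-5, -1, 4, -2)ᵀ.
Then v_1 = N · v_2 = (5, 0, -5, 2)ᵀ.

Sanity check: (A − (3)·I) v_1 = (0, 0, 0, 0)ᵀ = 0. ✓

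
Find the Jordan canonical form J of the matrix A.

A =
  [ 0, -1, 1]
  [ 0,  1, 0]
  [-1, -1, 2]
J_2(1) ⊕ J_1(1)

The characteristic polynomial is
  det(x·I − A) = x^3 - 3*x^2 + 3*x - 1 = (x - 1)^3

Eigenvalues and multiplicities (the geometric multiplicity of λ is n − rank(A − λI), which equals the number of Jordan blocks for λ):
  λ = 1: algebraic multiplicity = 3, geometric multiplicity = 2

Determining the block sizes for each eigenvalue:
  λ = 1: 2 blocks summing to 3 forces exactly one block of size 2 and the rest size 1 → block sizes [2, 1]

Assembling the blocks gives a Jordan form
J =
  [1, 1, 0]
  [0, 1, 0]
  [0, 0, 1]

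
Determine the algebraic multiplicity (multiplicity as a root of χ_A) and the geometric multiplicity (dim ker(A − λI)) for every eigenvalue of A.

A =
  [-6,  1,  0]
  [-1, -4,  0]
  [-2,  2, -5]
λ = -5: alg = 3, geom = 2

Step 1 — factor the characteristic polynomial to read off the algebraic multiplicities:
  χ_A(x) = (x + 5)^3

Step 2 — compute geometric multiplicities via the rank-nullity identity g(λ) = n − rank(A − λI):
  rank(A − (-5)·I) = 1, so dim ker(A − (-5)·I) = n − 1 = 2

Summary:
  λ = -5: algebraic multiplicity = 3, geometric multiplicity = 2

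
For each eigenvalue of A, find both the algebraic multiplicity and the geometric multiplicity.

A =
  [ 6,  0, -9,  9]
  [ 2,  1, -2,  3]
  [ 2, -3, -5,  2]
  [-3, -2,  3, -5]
λ = -3: alg = 1, geom = 1; λ = 0: alg = 3, geom = 1

Step 1 — factor the characteristic polynomial to read off the algebraic multiplicities:
  χ_A(x) = x^3*(x + 3)

Step 2 — compute geometric multiplicities via the rank-nullity identity g(λ) = n − rank(A − λI):
  rank(A − (-3)·I) = 3, so dim ker(A − (-3)·I) = n − 3 = 1
  rank(A − (0)·I) = 3, so dim ker(A − (0)·I) = n − 3 = 1

Summary:
  λ = -3: algebraic multiplicity = 1, geometric multiplicity = 1
  λ = 0: algebraic multiplicity = 3, geometric multiplicity = 1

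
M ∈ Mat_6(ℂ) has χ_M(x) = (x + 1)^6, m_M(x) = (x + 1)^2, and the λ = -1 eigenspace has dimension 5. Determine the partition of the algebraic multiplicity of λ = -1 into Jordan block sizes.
Block sizes for λ = -1: [2, 1, 1, 1, 1]

Step 1 — from the characteristic polynomial, algebraic multiplicity of λ = -1 is 6. From dim ker(M − (-1)·I) = 5, there are exactly 5 Jordan blocks for λ = -1.
Step 2 — from the minimal polynomial, the factor (x + 1)^2 tells us the largest block for λ = -1 has size 2.
Step 3 — with total size 6, 5 blocks, and largest block 2, the block sizes (in nonincreasing order) are [2, 1, 1, 1, 1].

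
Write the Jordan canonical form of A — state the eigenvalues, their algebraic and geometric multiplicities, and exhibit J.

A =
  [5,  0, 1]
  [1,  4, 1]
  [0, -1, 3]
J_3(4)

The characteristic polynomial is
  det(x·I − A) = x^3 - 12*x^2 + 48*x - 64 = (x - 4)^3

Eigenvalues and multiplicities (the geometric multiplicity of λ is n − rank(A − λI), which equals the number of Jordan blocks for λ):
  λ = 4: algebraic multiplicity = 3, geometric multiplicity = 1

Determining the block sizes for each eigenvalue:
  λ = 4: one block (gm = 1), so the single block has size am = 3 → block sizes [3]

Assembling the blocks gives a Jordan form
J =
  [4, 1, 0]
  [0, 4, 1]
  [0, 0, 4]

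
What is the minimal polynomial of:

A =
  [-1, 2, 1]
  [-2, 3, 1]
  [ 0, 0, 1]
x^2 - 2*x + 1

The characteristic polynomial is χ_A(x) = (x - 1)^3, so the eigenvalues are known. The minimal polynomial is
  m_A(x) = Π_λ (x − λ)^{k_λ}
where k_λ is the size of the *largest* Jordan block for λ (equivalently, the smallest k with (A − λI)^k v = 0 for every generalised eigenvector v of λ).

  λ = 1: largest Jordan block has size 2, contributing (x − 1)^2

So m_A(x) = (x - 1)^2 = x^2 - 2*x + 1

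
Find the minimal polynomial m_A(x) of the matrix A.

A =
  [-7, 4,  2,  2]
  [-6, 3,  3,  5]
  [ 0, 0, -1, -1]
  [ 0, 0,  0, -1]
x^4 + 6*x^3 + 12*x^2 + 10*x + 3

The characteristic polynomial is χ_A(x) = (x + 1)^3*(x + 3), so the eigenvalues are known. The minimal polynomial is
  m_A(x) = Π_λ (x − λ)^{k_λ}
where k_λ is the size of the *largest* Jordan block for λ (equivalently, the smallest k with (A − λI)^k v = 0 for every generalised eigenvector v of λ).

  λ = -3: largest Jordan block has size 1, contributing (x + 3)
  λ = -1: largest Jordan block has size 3, contributing (x + 1)^3

So m_A(x) = (x + 1)^3*(x + 3) = x^4 + 6*x^3 + 12*x^2 + 10*x + 3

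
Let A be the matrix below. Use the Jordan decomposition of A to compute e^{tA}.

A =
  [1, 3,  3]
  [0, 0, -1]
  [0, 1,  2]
e^{tA} =
  [exp(t), 3*t*exp(t), 3*t*exp(t)]
  [0, -t*exp(t) + exp(t), -t*exp(t)]
  [0, t*exp(t), t*exp(t) + exp(t)]

Strategy: write A = P · J · P⁻¹ where J is a Jordan canonical form, so e^{tA} = P · e^{tJ} · P⁻¹, and e^{tJ} can be computed block-by-block.

A has Jordan form
J =
  [1, 1, 0]
  [0, 1, 0]
  [0, 0, 1]
(up to reordering of blocks).

Per-block formulas:
  For a 2×2 Jordan block J_2(1): exp(t · J_2(1)) = e^(1t)·(I + t·N), where N is the 2×2 nilpotent shift.
  For a 1×1 block at λ = 1: exp(t · [1]) = [e^(1t)].

After assembling e^{tJ} and conjugating by P, we get:

e^{tA} =
  [exp(t), 3*t*exp(t), 3*t*exp(t)]
  [0, -t*exp(t) + exp(t), -t*exp(t)]
  [0, t*exp(t), t*exp(t) + exp(t)]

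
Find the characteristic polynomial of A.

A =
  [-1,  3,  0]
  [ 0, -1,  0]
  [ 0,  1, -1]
x^3 + 3*x^2 + 3*x + 1

Expanding det(x·I − A) (e.g. by cofactor expansion or by noting that A is similar to its Jordan form J, which has the same characteristic polynomial as A) gives
  χ_A(x) = x^3 + 3*x^2 + 3*x + 1
which factors as (x + 1)^3. The eigenvalues (with algebraic multiplicities) are λ = -1 with multiplicity 3.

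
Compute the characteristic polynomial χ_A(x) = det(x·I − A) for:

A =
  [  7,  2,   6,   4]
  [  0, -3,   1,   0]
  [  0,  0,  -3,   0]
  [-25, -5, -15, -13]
x^4 + 12*x^3 + 54*x^2 + 108*x + 81

Expanding det(x·I − A) (e.g. by cofactor expansion or by noting that A is similar to its Jordan form J, which has the same characteristic polynomial as A) gives
  χ_A(x) = x^4 + 12*x^3 + 54*x^2 + 108*x + 81
which factors as (x + 3)^4. The eigenvalues (with algebraic multiplicities) are λ = -3 with multiplicity 4.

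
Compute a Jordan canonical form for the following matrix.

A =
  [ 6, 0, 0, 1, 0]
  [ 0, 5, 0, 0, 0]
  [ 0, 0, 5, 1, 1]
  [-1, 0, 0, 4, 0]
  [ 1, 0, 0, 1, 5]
J_2(5) ⊕ J_2(5) ⊕ J_1(5)

The characteristic polynomial is
  det(x·I − A) = x^5 - 25*x^4 + 250*x^3 - 1250*x^2 + 3125*x - 3125 = (x - 5)^5

Eigenvalues and multiplicities (the geometric multiplicity of λ is n − rank(A − λI), which equals the number of Jordan blocks for λ):
  λ = 5: algebraic multiplicity = 5, geometric multiplicity = 3

Determining the block sizes for each eigenvalue:
  λ = 5: with am = 5 and gm = 3, the partition is not yet determined (e.g. several partitions of 5 into 3 parts exist). Let N = A − (5)·I. Computing rank(N^1) = 2, rank(N^2) = 0; the number of blocks of size ≥ j is rank(N^{j−1}) − rank(N^j), giving [3, 2]. So we have 2 block(s) of size 2, 1 block(s) of size 1 → block sizes [2, 2, 1]

Assembling the blocks gives a Jordan form
J =
  [5, 1, 0, 0, 0]
  [0, 5, 0, 0, 0]
  [0, 0, 5, 1, 0]
  [0, 0, 0, 5, 0]
  [0, 0, 0, 0, 5]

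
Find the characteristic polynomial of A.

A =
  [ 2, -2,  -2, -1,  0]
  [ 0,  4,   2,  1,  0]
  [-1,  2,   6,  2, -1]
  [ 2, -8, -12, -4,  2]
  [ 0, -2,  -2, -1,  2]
x^5 - 10*x^4 + 40*x^3 - 80*x^2 + 80*x - 32

Expanding det(x·I − A) (e.g. by cofactor expansion or by noting that A is similar to its Jordan form J, which has the same characteristic polynomial as A) gives
  χ_A(x) = x^5 - 10*x^4 + 40*x^3 - 80*x^2 + 80*x - 32
which factors as (x - 2)^5. The eigenvalues (with algebraic multiplicities) are λ = 2 with multiplicity 5.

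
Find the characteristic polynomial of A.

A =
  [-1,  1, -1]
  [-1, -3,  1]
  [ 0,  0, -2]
x^3 + 6*x^2 + 12*x + 8

Expanding det(x·I − A) (e.g. by cofactor expansion or by noting that A is similar to its Jordan form J, which has the same characteristic polynomial as A) gives
  χ_A(x) = x^3 + 6*x^2 + 12*x + 8
which factors as (x + 2)^3. The eigenvalues (with algebraic multiplicities) are λ = -2 with multiplicity 3.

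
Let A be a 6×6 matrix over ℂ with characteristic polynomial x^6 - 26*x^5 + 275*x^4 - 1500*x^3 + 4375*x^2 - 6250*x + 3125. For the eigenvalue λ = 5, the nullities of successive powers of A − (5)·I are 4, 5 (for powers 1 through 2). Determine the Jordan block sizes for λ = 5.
Block sizes for λ = 5: [2, 1, 1, 1]

From the dimensions of kernels of powers, the number of Jordan blocks of size at least j is d_j − d_{j−1} where d_j = dim ker(N^j) (with d_0 = 0). Computing the differences gives [4, 1].
The number of blocks of size exactly k is (#blocks of size ≥ k) − (#blocks of size ≥ k + 1), so the partition is: 3 block(s) of size 1, 1 block(s) of size 2.
In nonincreasing order the block sizes are [2, 1, 1, 1].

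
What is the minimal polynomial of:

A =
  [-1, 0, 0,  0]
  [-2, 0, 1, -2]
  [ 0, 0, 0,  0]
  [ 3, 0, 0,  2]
x^4 - x^3 - 2*x^2

The characteristic polynomial is χ_A(x) = x^2*(x - 2)*(x + 1), so the eigenvalues are known. The minimal polynomial is
  m_A(x) = Π_λ (x − λ)^{k_λ}
where k_λ is the size of the *largest* Jordan block for λ (equivalently, the smallest k with (A − λI)^k v = 0 for every generalised eigenvector v of λ).

  λ = -1: largest Jordan block has size 1, contributing (x + 1)
  λ = 0: largest Jordan block has size 2, contributing (x − 0)^2
  λ = 2: largest Jordan block has size 1, contributing (x − 2)

So m_A(x) = x^2*(x - 2)*(x + 1) = x^4 - x^3 - 2*x^2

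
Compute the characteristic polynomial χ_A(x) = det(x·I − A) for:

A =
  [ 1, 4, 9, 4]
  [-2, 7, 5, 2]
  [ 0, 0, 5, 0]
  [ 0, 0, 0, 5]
x^4 - 18*x^3 + 120*x^2 - 350*x + 375

Expanding det(x·I − A) (e.g. by cofactor expansion or by noting that A is similar to its Jordan form J, which has the same characteristic polynomial as A) gives
  χ_A(x) = x^4 - 18*x^3 + 120*x^2 - 350*x + 375
which factors as (x - 5)^3*(x - 3). The eigenvalues (with algebraic multiplicities) are λ = 3 with multiplicity 1, λ = 5 with multiplicity 3.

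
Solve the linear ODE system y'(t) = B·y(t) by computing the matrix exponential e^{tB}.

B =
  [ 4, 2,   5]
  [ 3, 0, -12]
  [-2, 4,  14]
e^{tB} =
  [-2*t*exp(6*t) + exp(6*t), 2*t^2*exp(6*t) + 2*t*exp(6*t), 3*t^2*exp(6*t) + 5*t*exp(6*t)]
  [3*t*exp(6*t), -3*t^2*exp(6*t) - 6*t*exp(6*t) + exp(6*t), -9*t^2*exp(6*t)/2 - 12*t*exp(6*t)]
  [-2*t*exp(6*t), 2*t^2*exp(6*t) + 4*t*exp(6*t), 3*t^2*exp(6*t) + 8*t*exp(6*t) + exp(6*t)]

Strategy: write B = P · J · P⁻¹ where J is a Jordan canonical form, so e^{tB} = P · e^{tJ} · P⁻¹, and e^{tJ} can be computed block-by-block.

B has Jordan form
J =
  [6, 1, 0]
  [0, 6, 1]
  [0, 0, 6]
(up to reordering of blocks).

Per-block formulas:
  For a 3×3 Jordan block J_3(6): exp(t · J_3(6)) = e^(6t)·(I + t·N + (t^2/2)·N^2), where N is the 3×3 nilpotent shift.

After assembling e^{tJ} and conjugating by P, we get:

e^{tB} =
  [-2*t*exp(6*t) + exp(6*t), 2*t^2*exp(6*t) + 2*t*exp(6*t), 3*t^2*exp(6*t) + 5*t*exp(6*t)]
  [3*t*exp(6*t), -3*t^2*exp(6*t) - 6*t*exp(6*t) + exp(6*t), -9*t^2*exp(6*t)/2 - 12*t*exp(6*t)]
  [-2*t*exp(6*t), 2*t^2*exp(6*t) + 4*t*exp(6*t), 3*t^2*exp(6*t) + 8*t*exp(6*t) + exp(6*t)]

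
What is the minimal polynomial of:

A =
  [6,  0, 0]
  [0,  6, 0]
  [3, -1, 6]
x^2 - 12*x + 36

The characteristic polynomial is χ_A(x) = (x - 6)^3, so the eigenvalues are known. The minimal polynomial is
  m_A(x) = Π_λ (x − λ)^{k_λ}
where k_λ is the size of the *largest* Jordan block for λ (equivalently, the smallest k with (A − λI)^k v = 0 for every generalised eigenvector v of λ).

  λ = 6: largest Jordan block has size 2, contributing (x − 6)^2

So m_A(x) = (x - 6)^2 = x^2 - 12*x + 36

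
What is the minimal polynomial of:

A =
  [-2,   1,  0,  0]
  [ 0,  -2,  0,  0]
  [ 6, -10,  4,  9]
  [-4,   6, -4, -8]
x^2 + 4*x + 4

The characteristic polynomial is χ_A(x) = (x + 2)^4, so the eigenvalues are known. The minimal polynomial is
  m_A(x) = Π_λ (x − λ)^{k_λ}
where k_λ is the size of the *largest* Jordan block for λ (equivalently, the smallest k with (A − λI)^k v = 0 for every generalised eigenvector v of λ).

  λ = -2: largest Jordan block has size 2, contributing (x + 2)^2

So m_A(x) = (x + 2)^2 = x^2 + 4*x + 4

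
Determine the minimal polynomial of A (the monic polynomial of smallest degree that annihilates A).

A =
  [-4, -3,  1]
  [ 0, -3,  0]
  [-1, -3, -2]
x^2 + 6*x + 9

The characteristic polynomial is χ_A(x) = (x + 3)^3, so the eigenvalues are known. The minimal polynomial is
  m_A(x) = Π_λ (x − λ)^{k_λ}
where k_λ is the size of the *largest* Jordan block for λ (equivalently, the smallest k with (A − λI)^k v = 0 for every generalised eigenvector v of λ).

  λ = -3: largest Jordan block has size 2, contributing (x + 3)^2

So m_A(x) = (x + 3)^2 = x^2 + 6*x + 9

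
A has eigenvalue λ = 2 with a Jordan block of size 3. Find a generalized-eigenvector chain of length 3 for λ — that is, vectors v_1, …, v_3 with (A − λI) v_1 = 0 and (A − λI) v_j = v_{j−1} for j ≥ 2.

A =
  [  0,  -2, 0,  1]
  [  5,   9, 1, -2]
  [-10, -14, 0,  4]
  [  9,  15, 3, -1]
A Jordan chain for λ = 2 of length 3:
v_1 = (3, -3, 6, 0)ᵀ
v_2 = (-2, 5, -10, 9)ᵀ
v_3 = (1, 0, 0, 0)ᵀ

Let N = A − (2)·I. We want v_3 with N^3 v_3 = 0 but N^2 v_3 ≠ 0; then v_{j-1} := N · v_j for j = 3, …, 2.

Pick v_3 = (1, 0, 0, 0)ᵀ.
Then v_2 = N · v_3 = (-2, 5, -10, 9)ᵀ.
Then v_1 = N · v_2 = (3, -3, 6, 0)ᵀ.

Sanity check: (A − (2)·I) v_1 = (0, 0, 0, 0)ᵀ = 0. ✓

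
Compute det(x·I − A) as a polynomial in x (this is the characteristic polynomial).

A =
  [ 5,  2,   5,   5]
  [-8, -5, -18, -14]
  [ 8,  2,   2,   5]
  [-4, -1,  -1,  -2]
x^4 - 6*x^2 + 8*x - 3

Expanding det(x·I − A) (e.g. by cofactor expansion or by noting that A is similar to its Jordan form J, which has the same characteristic polynomial as A) gives
  χ_A(x) = x^4 - 6*x^2 + 8*x - 3
which factors as (x - 1)^3*(x + 3). The eigenvalues (with algebraic multiplicities) are λ = -3 with multiplicity 1, λ = 1 with multiplicity 3.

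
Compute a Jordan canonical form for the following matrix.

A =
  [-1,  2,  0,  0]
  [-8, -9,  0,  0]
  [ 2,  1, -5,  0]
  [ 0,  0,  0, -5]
J_2(-5) ⊕ J_1(-5) ⊕ J_1(-5)

The characteristic polynomial is
  det(x·I − A) = x^4 + 20*x^3 + 150*x^2 + 500*x + 625 = (x + 5)^4

Eigenvalues and multiplicities (the geometric multiplicity of λ is n − rank(A − λI), which equals the number of Jordan blocks for λ):
  λ = -5: algebraic multiplicity = 4, geometric multiplicity = 3

Determining the block sizes for each eigenvalue:
  λ = -5: 3 blocks summing to 4 forces exactly one block of size 2 and the rest size 1 → block sizes [2, 1, 1]

Assembling the blocks gives a Jordan form
J =
  [-5,  1,  0,  0]
  [ 0, -5,  0,  0]
  [ 0,  0, -5,  0]
  [ 0,  0,  0, -5]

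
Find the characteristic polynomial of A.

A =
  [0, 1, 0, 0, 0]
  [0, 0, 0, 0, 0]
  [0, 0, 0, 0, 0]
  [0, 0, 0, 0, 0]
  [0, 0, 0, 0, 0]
x^5

Expanding det(x·I − A) (e.g. by cofactor expansion or by noting that A is similar to its Jordan form J, which has the same characteristic polynomial as A) gives
  χ_A(x) = x^5
which factors as x^5. The eigenvalues (with algebraic multiplicities) are λ = 0 with multiplicity 5.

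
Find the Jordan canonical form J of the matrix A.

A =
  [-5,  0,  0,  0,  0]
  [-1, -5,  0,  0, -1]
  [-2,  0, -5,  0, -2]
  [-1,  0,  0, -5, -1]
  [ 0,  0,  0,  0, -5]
J_2(-5) ⊕ J_1(-5) ⊕ J_1(-5) ⊕ J_1(-5)

The characteristic polynomial is
  det(x·I − A) = x^5 + 25*x^4 + 250*x^3 + 1250*x^2 + 3125*x + 3125 = (x + 5)^5

Eigenvalues and multiplicities (the geometric multiplicity of λ is n − rank(A − λI), which equals the number of Jordan blocks for λ):
  λ = -5: algebraic multiplicity = 5, geometric multiplicity = 4

Determining the block sizes for each eigenvalue:
  λ = -5: 4 blocks summing to 5 forces exactly one block of size 2 and the rest size 1 → block sizes [2, 1, 1, 1]

Assembling the blocks gives a Jordan form
J =
  [-5,  1,  0,  0,  0]
  [ 0, -5,  0,  0,  0]
  [ 0,  0, -5,  0,  0]
  [ 0,  0,  0, -5,  0]
  [ 0,  0,  0,  0, -5]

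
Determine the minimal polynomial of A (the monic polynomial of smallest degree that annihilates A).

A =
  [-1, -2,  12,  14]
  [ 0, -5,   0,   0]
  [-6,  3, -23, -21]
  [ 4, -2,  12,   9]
x^2 + 10*x + 25

The characteristic polynomial is χ_A(x) = (x + 5)^4, so the eigenvalues are known. The minimal polynomial is
  m_A(x) = Π_λ (x − λ)^{k_λ}
where k_λ is the size of the *largest* Jordan block for λ (equivalently, the smallest k with (A − λI)^k v = 0 for every generalised eigenvector v of λ).

  λ = -5: largest Jordan block has size 2, contributing (x + 5)^2

So m_A(x) = (x + 5)^2 = x^2 + 10*x + 25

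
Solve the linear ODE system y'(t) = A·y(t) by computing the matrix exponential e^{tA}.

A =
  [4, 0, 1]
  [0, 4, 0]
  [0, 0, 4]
e^{tA} =
  [exp(4*t), 0, t*exp(4*t)]
  [0, exp(4*t), 0]
  [0, 0, exp(4*t)]

Strategy: write A = P · J · P⁻¹ where J is a Jordan canonical form, so e^{tA} = P · e^{tJ} · P⁻¹, and e^{tJ} can be computed block-by-block.

A has Jordan form
J =
  [4, 1, 0]
  [0, 4, 0]
  [0, 0, 4]
(up to reordering of blocks).

Per-block formulas:
  For a 1×1 block at λ = 4: exp(t · [4]) = [e^(4t)].
  For a 2×2 Jordan block J_2(4): exp(t · J_2(4)) = e^(4t)·(I + t·N), where N is the 2×2 nilpotent shift.

After assembling e^{tJ} and conjugating by P, we get:

e^{tA} =
  [exp(4*t), 0, t*exp(4*t)]
  [0, exp(4*t), 0]
  [0, 0, exp(4*t)]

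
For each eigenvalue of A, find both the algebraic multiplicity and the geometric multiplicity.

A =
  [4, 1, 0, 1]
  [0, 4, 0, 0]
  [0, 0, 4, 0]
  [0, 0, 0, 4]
λ = 4: alg = 4, geom = 3

Step 1 — factor the characteristic polynomial to read off the algebraic multiplicities:
  χ_A(x) = (x - 4)^4

Step 2 — compute geometric multiplicities via the rank-nullity identity g(λ) = n − rank(A − λI):
  rank(A − (4)·I) = 1, so dim ker(A − (4)·I) = n − 1 = 3

Summary:
  λ = 4: algebraic multiplicity = 4, geometric multiplicity = 3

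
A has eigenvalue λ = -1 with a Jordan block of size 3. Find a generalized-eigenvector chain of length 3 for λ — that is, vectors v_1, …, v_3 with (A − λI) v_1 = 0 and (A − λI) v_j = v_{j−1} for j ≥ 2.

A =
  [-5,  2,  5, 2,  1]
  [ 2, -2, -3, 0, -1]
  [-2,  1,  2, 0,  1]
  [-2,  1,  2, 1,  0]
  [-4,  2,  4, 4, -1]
A Jordan chain for λ = -1 of length 3:
v_1 = (2, 0, 0, 2, 4)ᵀ
v_2 = (-4, 2, -2, -2, -4)ᵀ
v_3 = (1, 0, 0, 0, 0)ᵀ

Let N = A − (-1)·I. We want v_3 with N^3 v_3 = 0 but N^2 v_3 ≠ 0; then v_{j-1} := N · v_j for j = 3, …, 2.

Pick v_3 = (1, 0, 0, 0, 0)ᵀ.
Then v_2 = N · v_3 = (-4, 2, -2, -2, -4)ᵀ.
Then v_1 = N · v_2 = (2, 0, 0, 2, 4)ᵀ.

Sanity check: (A − (-1)·I) v_1 = (0, 0, 0, 0, 0)ᵀ = 0. ✓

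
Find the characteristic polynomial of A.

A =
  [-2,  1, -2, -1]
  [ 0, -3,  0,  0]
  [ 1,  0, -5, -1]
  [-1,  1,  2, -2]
x^4 + 12*x^3 + 54*x^2 + 108*x + 81

Expanding det(x·I − A) (e.g. by cofactor expansion or by noting that A is similar to its Jordan form J, which has the same characteristic polynomial as A) gives
  χ_A(x) = x^4 + 12*x^3 + 54*x^2 + 108*x + 81
which factors as (x + 3)^4. The eigenvalues (with algebraic multiplicities) are λ = -3 with multiplicity 4.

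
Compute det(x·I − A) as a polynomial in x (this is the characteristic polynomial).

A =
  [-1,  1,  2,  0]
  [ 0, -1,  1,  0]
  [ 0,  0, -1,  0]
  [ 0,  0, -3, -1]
x^4 + 4*x^3 + 6*x^2 + 4*x + 1

Expanding det(x·I − A) (e.g. by cofactor expansion or by noting that A is similar to its Jordan form J, which has the same characteristic polynomial as A) gives
  χ_A(x) = x^4 + 4*x^3 + 6*x^2 + 4*x + 1
which factors as (x + 1)^4. The eigenvalues (with algebraic multiplicities) are λ = -1 with multiplicity 4.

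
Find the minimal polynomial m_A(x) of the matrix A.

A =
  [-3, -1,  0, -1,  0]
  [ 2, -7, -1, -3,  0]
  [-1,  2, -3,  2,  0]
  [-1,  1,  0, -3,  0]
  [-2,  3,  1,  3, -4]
x^3 + 12*x^2 + 48*x + 64

The characteristic polynomial is χ_A(x) = (x + 4)^5, so the eigenvalues are known. The minimal polynomial is
  m_A(x) = Π_λ (x − λ)^{k_λ}
where k_λ is the size of the *largest* Jordan block for λ (equivalently, the smallest k with (A − λI)^k v = 0 for every generalised eigenvector v of λ).

  λ = -4: largest Jordan block has size 3, contributing (x + 4)^3

So m_A(x) = (x + 4)^3 = x^3 + 12*x^2 + 48*x + 64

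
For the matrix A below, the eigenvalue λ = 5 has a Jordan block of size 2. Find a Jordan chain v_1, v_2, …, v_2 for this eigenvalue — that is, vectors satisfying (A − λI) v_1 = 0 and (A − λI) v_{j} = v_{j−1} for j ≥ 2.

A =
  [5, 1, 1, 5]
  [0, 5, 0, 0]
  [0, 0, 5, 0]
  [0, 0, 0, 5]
A Jordan chain for λ = 5 of length 2:
v_1 = (1, 0, 0, 0)ᵀ
v_2 = (0, 1, 0, 0)ᵀ

Let N = A − (5)·I. We want v_2 with N^2 v_2 = 0 but N^1 v_2 ≠ 0; then v_{j-1} := N · v_j for j = 2, …, 2.

Pick v_2 = (0, 1, 0, 0)ᵀ.
Then v_1 = N · v_2 = (1, 0, 0, 0)ᵀ.

Sanity check: (A − (5)·I) v_1 = (0, 0, 0, 0)ᵀ = 0. ✓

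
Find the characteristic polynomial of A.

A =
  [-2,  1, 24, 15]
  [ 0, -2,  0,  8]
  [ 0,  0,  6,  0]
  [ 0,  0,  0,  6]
x^4 - 8*x^3 - 8*x^2 + 96*x + 144

Expanding det(x·I − A) (e.g. by cofactor expansion or by noting that A is similar to its Jordan form J, which has the same characteristic polynomial as A) gives
  χ_A(x) = x^4 - 8*x^3 - 8*x^2 + 96*x + 144
which factors as (x - 6)^2*(x + 2)^2. The eigenvalues (with algebraic multiplicities) are λ = -2 with multiplicity 2, λ = 6 with multiplicity 2.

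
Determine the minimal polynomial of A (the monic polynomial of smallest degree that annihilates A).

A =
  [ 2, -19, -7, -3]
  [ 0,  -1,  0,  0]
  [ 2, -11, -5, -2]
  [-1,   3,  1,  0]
x^3 + 3*x^2 + 3*x + 1

The characteristic polynomial is χ_A(x) = (x + 1)^4, so the eigenvalues are known. The minimal polynomial is
  m_A(x) = Π_λ (x − λ)^{k_λ}
where k_λ is the size of the *largest* Jordan block for λ (equivalently, the smallest k with (A − λI)^k v = 0 for every generalised eigenvector v of λ).

  λ = -1: largest Jordan block has size 3, contributing (x + 1)^3

So m_A(x) = (x + 1)^3 = x^3 + 3*x^2 + 3*x + 1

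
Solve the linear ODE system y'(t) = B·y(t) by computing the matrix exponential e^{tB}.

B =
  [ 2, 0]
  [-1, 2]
e^{tB} =
  [exp(2*t), 0]
  [-t*exp(2*t), exp(2*t)]

Strategy: write B = P · J · P⁻¹ where J is a Jordan canonical form, so e^{tB} = P · e^{tJ} · P⁻¹, and e^{tJ} can be computed block-by-block.

B has Jordan form
J =
  [2, 1]
  [0, 2]
(up to reordering of blocks).

Per-block formulas:
  For a 2×2 Jordan block J_2(2): exp(t · J_2(2)) = e^(2t)·(I + t·N), where N is the 2×2 nilpotent shift.

After assembling e^{tJ} and conjugating by P, we get:

e^{tB} =
  [exp(2*t), 0]
  [-t*exp(2*t), exp(2*t)]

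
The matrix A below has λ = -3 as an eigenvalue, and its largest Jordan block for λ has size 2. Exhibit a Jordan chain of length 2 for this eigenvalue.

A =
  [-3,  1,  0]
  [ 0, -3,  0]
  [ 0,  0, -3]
A Jordan chain for λ = -3 of length 2:
v_1 = (1, 0, 0)ᵀ
v_2 = (0, 1, 0)ᵀ

Let N = A − (-3)·I. We want v_2 with N^2 v_2 = 0 but N^1 v_2 ≠ 0; then v_{j-1} := N · v_j for j = 2, …, 2.

Pick v_2 = (0, 1, 0)ᵀ.
Then v_1 = N · v_2 = (1, 0, 0)ᵀ.

Sanity check: (A − (-3)·I) v_1 = (0, 0, 0)ᵀ = 0. ✓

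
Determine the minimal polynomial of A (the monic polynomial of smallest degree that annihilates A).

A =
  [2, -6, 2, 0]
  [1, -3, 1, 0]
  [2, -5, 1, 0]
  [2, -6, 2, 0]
x^3

The characteristic polynomial is χ_A(x) = x^4, so the eigenvalues are known. The minimal polynomial is
  m_A(x) = Π_λ (x − λ)^{k_λ}
where k_λ is the size of the *largest* Jordan block for λ (equivalently, the smallest k with (A − λI)^k v = 0 for every generalised eigenvector v of λ).

  λ = 0: largest Jordan block has size 3, contributing (x − 0)^3

So m_A(x) = x^3 = x^3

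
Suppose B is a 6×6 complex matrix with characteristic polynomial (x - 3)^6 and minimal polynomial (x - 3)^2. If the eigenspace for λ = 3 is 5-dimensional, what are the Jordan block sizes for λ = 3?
Block sizes for λ = 3: [2, 1, 1, 1, 1]

Step 1 — from the characteristic polynomial, algebraic multiplicity of λ = 3 is 6. From dim ker(B − (3)·I) = 5, there are exactly 5 Jordan blocks for λ = 3.
Step 2 — from the minimal polynomial, the factor (x − 3)^2 tells us the largest block for λ = 3 has size 2.
Step 3 — with total size 6, 5 blocks, and largest block 2, the block sizes (in nonincreasing order) are [2, 1, 1, 1, 1].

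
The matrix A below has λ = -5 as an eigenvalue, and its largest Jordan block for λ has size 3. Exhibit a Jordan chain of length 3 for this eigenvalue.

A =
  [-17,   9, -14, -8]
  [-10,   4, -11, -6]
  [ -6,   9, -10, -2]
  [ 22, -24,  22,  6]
A Jordan chain for λ = -5 of length 3:
v_1 = (1, 0, -2, 2)ᵀ
v_2 = (-3, -1, 3, -2)ᵀ
v_3 = (1, 1, 0, 0)ᵀ

Let N = A − (-5)·I. We want v_3 with N^3 v_3 = 0 but N^2 v_3 ≠ 0; then v_{j-1} := N · v_j for j = 3, …, 2.

Pick v_3 = (1, 1, 0, 0)ᵀ.
Then v_2 = N · v_3 = (-3, -1, 3, -2)ᵀ.
Then v_1 = N · v_2 = (1, 0, -2, 2)ᵀ.

Sanity check: (A − (-5)·I) v_1 = (0, 0, 0, 0)ᵀ = 0. ✓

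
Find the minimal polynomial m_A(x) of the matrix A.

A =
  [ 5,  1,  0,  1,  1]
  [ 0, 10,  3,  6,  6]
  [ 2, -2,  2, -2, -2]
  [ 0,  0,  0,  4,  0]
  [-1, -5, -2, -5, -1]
x^3 - 12*x^2 + 48*x - 64

The characteristic polynomial is χ_A(x) = (x - 4)^5, so the eigenvalues are known. The minimal polynomial is
  m_A(x) = Π_λ (x − λ)^{k_λ}
where k_λ is the size of the *largest* Jordan block for λ (equivalently, the smallest k with (A − λI)^k v = 0 for every generalised eigenvector v of λ).

  λ = 4: largest Jordan block has size 3, contributing (x − 4)^3

So m_A(x) = (x - 4)^3 = x^3 - 12*x^2 + 48*x - 64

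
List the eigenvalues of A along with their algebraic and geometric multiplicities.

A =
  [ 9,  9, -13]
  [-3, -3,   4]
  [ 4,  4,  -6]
λ = 0: alg = 3, geom = 1

Step 1 — factor the characteristic polynomial to read off the algebraic multiplicities:
  χ_A(x) = x^3

Step 2 — compute geometric multiplicities via the rank-nullity identity g(λ) = n − rank(A − λI):
  rank(A − (0)·I) = 2, so dim ker(A − (0)·I) = n − 2 = 1

Summary:
  λ = 0: algebraic multiplicity = 3, geometric multiplicity = 1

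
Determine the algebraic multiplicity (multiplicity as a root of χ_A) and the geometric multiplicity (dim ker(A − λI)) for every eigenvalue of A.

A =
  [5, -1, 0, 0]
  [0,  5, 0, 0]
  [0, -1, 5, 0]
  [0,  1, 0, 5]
λ = 5: alg = 4, geom = 3

Step 1 — factor the characteristic polynomial to read off the algebraic multiplicities:
  χ_A(x) = (x - 5)^4

Step 2 — compute geometric multiplicities via the rank-nullity identity g(λ) = n − rank(A − λI):
  rank(A − (5)·I) = 1, so dim ker(A − (5)·I) = n − 1 = 3

Summary:
  λ = 5: algebraic multiplicity = 4, geometric multiplicity = 3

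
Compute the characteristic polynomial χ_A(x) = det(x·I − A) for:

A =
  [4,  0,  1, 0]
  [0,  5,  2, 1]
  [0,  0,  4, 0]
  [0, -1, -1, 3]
x^4 - 16*x^3 + 96*x^2 - 256*x + 256

Expanding det(x·I − A) (e.g. by cofactor expansion or by noting that A is similar to its Jordan form J, which has the same characteristic polynomial as A) gives
  χ_A(x) = x^4 - 16*x^3 + 96*x^2 - 256*x + 256
which factors as (x - 4)^4. The eigenvalues (with algebraic multiplicities) are λ = 4 with multiplicity 4.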